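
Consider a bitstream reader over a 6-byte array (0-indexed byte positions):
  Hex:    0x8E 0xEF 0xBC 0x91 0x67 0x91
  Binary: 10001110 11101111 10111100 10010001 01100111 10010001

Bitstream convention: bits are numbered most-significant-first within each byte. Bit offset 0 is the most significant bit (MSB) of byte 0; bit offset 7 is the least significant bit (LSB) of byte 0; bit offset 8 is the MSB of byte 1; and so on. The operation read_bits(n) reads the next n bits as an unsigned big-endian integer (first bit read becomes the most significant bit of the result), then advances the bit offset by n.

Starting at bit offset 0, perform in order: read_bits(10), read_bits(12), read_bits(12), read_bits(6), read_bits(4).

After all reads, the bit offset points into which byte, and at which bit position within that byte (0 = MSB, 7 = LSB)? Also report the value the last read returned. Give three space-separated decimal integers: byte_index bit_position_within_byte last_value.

Read 1: bits[0:10] width=10 -> value=571 (bin 1000111011); offset now 10 = byte 1 bit 2; 38 bits remain
Read 2: bits[10:22] width=12 -> value=3055 (bin 101111101111); offset now 22 = byte 2 bit 6; 26 bits remain
Read 3: bits[22:34] width=12 -> value=581 (bin 001001000101); offset now 34 = byte 4 bit 2; 14 bits remain
Read 4: bits[34:40] width=6 -> value=39 (bin 100111); offset now 40 = byte 5 bit 0; 8 bits remain
Read 5: bits[40:44] width=4 -> value=9 (bin 1001); offset now 44 = byte 5 bit 4; 4 bits remain

Answer: 5 4 9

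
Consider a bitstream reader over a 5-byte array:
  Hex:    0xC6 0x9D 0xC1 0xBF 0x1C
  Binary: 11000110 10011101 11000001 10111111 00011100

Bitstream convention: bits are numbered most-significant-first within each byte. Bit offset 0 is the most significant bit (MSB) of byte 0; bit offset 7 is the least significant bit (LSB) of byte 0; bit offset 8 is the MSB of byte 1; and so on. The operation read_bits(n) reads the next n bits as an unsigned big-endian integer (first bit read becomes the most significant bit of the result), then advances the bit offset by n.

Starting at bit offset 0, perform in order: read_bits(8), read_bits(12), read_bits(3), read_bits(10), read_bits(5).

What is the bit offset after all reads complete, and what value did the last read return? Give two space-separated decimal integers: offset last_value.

Answer: 38 7

Derivation:
Read 1: bits[0:8] width=8 -> value=198 (bin 11000110); offset now 8 = byte 1 bit 0; 32 bits remain
Read 2: bits[8:20] width=12 -> value=2524 (bin 100111011100); offset now 20 = byte 2 bit 4; 20 bits remain
Read 3: bits[20:23] width=3 -> value=0 (bin 000); offset now 23 = byte 2 bit 7; 17 bits remain
Read 4: bits[23:33] width=10 -> value=894 (bin 1101111110); offset now 33 = byte 4 bit 1; 7 bits remain
Read 5: bits[33:38] width=5 -> value=7 (bin 00111); offset now 38 = byte 4 bit 6; 2 bits remain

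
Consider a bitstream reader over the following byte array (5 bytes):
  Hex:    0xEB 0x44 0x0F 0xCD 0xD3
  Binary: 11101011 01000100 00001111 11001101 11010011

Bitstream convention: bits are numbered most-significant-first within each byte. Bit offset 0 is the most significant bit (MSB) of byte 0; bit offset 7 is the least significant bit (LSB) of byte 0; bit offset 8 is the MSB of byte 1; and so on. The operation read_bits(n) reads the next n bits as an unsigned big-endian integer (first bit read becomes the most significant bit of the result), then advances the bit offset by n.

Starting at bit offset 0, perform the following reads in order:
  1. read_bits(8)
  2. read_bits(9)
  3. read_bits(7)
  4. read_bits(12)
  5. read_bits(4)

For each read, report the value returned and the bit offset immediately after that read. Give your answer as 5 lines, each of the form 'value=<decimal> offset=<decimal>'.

Read 1: bits[0:8] width=8 -> value=235 (bin 11101011); offset now 8 = byte 1 bit 0; 32 bits remain
Read 2: bits[8:17] width=9 -> value=136 (bin 010001000); offset now 17 = byte 2 bit 1; 23 bits remain
Read 3: bits[17:24] width=7 -> value=15 (bin 0001111); offset now 24 = byte 3 bit 0; 16 bits remain
Read 4: bits[24:36] width=12 -> value=3293 (bin 110011011101); offset now 36 = byte 4 bit 4; 4 bits remain
Read 5: bits[36:40] width=4 -> value=3 (bin 0011); offset now 40 = byte 5 bit 0; 0 bits remain

Answer: value=235 offset=8
value=136 offset=17
value=15 offset=24
value=3293 offset=36
value=3 offset=40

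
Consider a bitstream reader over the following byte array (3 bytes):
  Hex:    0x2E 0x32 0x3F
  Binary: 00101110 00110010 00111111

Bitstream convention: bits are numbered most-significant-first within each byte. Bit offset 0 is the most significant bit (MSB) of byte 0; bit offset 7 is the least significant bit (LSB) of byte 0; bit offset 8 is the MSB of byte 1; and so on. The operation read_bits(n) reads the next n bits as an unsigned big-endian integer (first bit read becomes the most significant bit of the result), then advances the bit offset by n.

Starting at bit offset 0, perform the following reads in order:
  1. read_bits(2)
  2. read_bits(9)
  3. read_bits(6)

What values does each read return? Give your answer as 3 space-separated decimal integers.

Read 1: bits[0:2] width=2 -> value=0 (bin 00); offset now 2 = byte 0 bit 2; 22 bits remain
Read 2: bits[2:11] width=9 -> value=369 (bin 101110001); offset now 11 = byte 1 bit 3; 13 bits remain
Read 3: bits[11:17] width=6 -> value=36 (bin 100100); offset now 17 = byte 2 bit 1; 7 bits remain

Answer: 0 369 36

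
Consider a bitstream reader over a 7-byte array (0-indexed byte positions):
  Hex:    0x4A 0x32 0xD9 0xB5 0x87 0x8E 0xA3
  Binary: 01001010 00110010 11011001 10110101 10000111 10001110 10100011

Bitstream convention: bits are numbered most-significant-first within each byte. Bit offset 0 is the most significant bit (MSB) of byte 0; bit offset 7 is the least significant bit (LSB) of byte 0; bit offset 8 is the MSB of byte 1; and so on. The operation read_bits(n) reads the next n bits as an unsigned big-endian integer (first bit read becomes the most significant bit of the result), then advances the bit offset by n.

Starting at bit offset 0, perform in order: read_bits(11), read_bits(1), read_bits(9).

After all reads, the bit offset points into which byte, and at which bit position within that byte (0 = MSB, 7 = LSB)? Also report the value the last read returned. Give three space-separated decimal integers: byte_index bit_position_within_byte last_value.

Read 1: bits[0:11] width=11 -> value=593 (bin 01001010001); offset now 11 = byte 1 bit 3; 45 bits remain
Read 2: bits[11:12] width=1 -> value=1 (bin 1); offset now 12 = byte 1 bit 4; 44 bits remain
Read 3: bits[12:21] width=9 -> value=91 (bin 001011011); offset now 21 = byte 2 bit 5; 35 bits remain

Answer: 2 5 91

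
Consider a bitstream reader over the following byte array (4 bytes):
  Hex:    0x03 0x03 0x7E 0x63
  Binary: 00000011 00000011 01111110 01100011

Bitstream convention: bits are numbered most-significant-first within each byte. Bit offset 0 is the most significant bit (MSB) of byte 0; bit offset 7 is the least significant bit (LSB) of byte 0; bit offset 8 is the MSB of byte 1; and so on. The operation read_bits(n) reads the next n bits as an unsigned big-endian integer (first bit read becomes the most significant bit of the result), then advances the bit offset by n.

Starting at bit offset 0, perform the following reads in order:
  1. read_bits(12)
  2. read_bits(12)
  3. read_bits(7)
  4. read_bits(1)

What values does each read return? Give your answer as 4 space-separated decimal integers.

Read 1: bits[0:12] width=12 -> value=48 (bin 000000110000); offset now 12 = byte 1 bit 4; 20 bits remain
Read 2: bits[12:24] width=12 -> value=894 (bin 001101111110); offset now 24 = byte 3 bit 0; 8 bits remain
Read 3: bits[24:31] width=7 -> value=49 (bin 0110001); offset now 31 = byte 3 bit 7; 1 bits remain
Read 4: bits[31:32] width=1 -> value=1 (bin 1); offset now 32 = byte 4 bit 0; 0 bits remain

Answer: 48 894 49 1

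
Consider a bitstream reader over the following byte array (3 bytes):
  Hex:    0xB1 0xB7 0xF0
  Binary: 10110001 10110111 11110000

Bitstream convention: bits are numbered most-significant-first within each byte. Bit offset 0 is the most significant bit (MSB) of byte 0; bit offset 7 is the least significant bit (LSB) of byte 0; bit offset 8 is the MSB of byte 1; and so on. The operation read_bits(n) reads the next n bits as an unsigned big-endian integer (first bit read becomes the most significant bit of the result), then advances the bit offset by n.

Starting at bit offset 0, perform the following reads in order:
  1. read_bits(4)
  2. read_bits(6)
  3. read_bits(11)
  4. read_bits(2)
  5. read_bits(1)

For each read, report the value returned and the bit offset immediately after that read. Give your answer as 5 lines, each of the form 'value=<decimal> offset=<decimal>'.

Read 1: bits[0:4] width=4 -> value=11 (bin 1011); offset now 4 = byte 0 bit 4; 20 bits remain
Read 2: bits[4:10] width=6 -> value=6 (bin 000110); offset now 10 = byte 1 bit 2; 14 bits remain
Read 3: bits[10:21] width=11 -> value=1790 (bin 11011111110); offset now 21 = byte 2 bit 5; 3 bits remain
Read 4: bits[21:23] width=2 -> value=0 (bin 00); offset now 23 = byte 2 bit 7; 1 bits remain
Read 5: bits[23:24] width=1 -> value=0 (bin 0); offset now 24 = byte 3 bit 0; 0 bits remain

Answer: value=11 offset=4
value=6 offset=10
value=1790 offset=21
value=0 offset=23
value=0 offset=24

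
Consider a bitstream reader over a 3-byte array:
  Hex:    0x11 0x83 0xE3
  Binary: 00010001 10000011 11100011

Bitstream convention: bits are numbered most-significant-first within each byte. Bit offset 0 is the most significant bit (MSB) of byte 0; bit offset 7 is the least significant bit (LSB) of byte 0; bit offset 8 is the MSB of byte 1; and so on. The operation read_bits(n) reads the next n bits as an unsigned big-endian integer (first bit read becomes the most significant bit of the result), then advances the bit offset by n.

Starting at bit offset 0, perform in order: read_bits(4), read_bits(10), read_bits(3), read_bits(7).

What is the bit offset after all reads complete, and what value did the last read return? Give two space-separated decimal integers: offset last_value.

Answer: 24 99

Derivation:
Read 1: bits[0:4] width=4 -> value=1 (bin 0001); offset now 4 = byte 0 bit 4; 20 bits remain
Read 2: bits[4:14] width=10 -> value=96 (bin 0001100000); offset now 14 = byte 1 bit 6; 10 bits remain
Read 3: bits[14:17] width=3 -> value=7 (bin 111); offset now 17 = byte 2 bit 1; 7 bits remain
Read 4: bits[17:24] width=7 -> value=99 (bin 1100011); offset now 24 = byte 3 bit 0; 0 bits remain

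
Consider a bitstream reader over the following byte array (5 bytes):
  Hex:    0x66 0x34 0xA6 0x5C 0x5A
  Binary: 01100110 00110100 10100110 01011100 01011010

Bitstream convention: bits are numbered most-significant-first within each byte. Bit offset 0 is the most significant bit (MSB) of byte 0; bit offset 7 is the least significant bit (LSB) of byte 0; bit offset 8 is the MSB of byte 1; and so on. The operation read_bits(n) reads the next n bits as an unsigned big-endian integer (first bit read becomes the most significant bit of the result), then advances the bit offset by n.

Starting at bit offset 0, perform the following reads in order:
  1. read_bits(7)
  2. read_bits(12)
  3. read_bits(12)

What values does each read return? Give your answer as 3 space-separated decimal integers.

Read 1: bits[0:7] width=7 -> value=51 (bin 0110011); offset now 7 = byte 0 bit 7; 33 bits remain
Read 2: bits[7:19] width=12 -> value=421 (bin 000110100101); offset now 19 = byte 2 bit 3; 21 bits remain
Read 3: bits[19:31] width=12 -> value=814 (bin 001100101110); offset now 31 = byte 3 bit 7; 9 bits remain

Answer: 51 421 814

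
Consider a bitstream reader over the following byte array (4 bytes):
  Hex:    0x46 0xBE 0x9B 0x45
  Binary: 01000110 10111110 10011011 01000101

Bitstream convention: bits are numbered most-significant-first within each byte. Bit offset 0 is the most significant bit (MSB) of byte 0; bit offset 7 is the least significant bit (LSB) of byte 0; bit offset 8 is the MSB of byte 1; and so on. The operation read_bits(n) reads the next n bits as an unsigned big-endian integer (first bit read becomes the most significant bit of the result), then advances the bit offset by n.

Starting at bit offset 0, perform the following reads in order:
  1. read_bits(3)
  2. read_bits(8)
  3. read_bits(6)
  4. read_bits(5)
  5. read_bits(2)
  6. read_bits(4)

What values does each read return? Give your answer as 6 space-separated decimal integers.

Answer: 2 53 61 6 3 4

Derivation:
Read 1: bits[0:3] width=3 -> value=2 (bin 010); offset now 3 = byte 0 bit 3; 29 bits remain
Read 2: bits[3:11] width=8 -> value=53 (bin 00110101); offset now 11 = byte 1 bit 3; 21 bits remain
Read 3: bits[11:17] width=6 -> value=61 (bin 111101); offset now 17 = byte 2 bit 1; 15 bits remain
Read 4: bits[17:22] width=5 -> value=6 (bin 00110); offset now 22 = byte 2 bit 6; 10 bits remain
Read 5: bits[22:24] width=2 -> value=3 (bin 11); offset now 24 = byte 3 bit 0; 8 bits remain
Read 6: bits[24:28] width=4 -> value=4 (bin 0100); offset now 28 = byte 3 bit 4; 4 bits remain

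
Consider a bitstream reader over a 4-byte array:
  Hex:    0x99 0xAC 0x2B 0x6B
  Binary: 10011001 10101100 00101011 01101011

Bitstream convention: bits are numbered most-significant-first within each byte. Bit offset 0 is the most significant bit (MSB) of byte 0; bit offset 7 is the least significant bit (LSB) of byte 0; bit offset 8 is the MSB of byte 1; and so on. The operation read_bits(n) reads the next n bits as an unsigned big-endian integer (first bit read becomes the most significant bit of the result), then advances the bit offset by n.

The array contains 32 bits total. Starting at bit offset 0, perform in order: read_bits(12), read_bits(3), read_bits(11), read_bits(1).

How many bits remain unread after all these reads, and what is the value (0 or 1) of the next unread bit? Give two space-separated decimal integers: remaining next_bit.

Answer: 5 0

Derivation:
Read 1: bits[0:12] width=12 -> value=2458 (bin 100110011010); offset now 12 = byte 1 bit 4; 20 bits remain
Read 2: bits[12:15] width=3 -> value=6 (bin 110); offset now 15 = byte 1 bit 7; 17 bits remain
Read 3: bits[15:26] width=11 -> value=173 (bin 00010101101); offset now 26 = byte 3 bit 2; 6 bits remain
Read 4: bits[26:27] width=1 -> value=1 (bin 1); offset now 27 = byte 3 bit 3; 5 bits remain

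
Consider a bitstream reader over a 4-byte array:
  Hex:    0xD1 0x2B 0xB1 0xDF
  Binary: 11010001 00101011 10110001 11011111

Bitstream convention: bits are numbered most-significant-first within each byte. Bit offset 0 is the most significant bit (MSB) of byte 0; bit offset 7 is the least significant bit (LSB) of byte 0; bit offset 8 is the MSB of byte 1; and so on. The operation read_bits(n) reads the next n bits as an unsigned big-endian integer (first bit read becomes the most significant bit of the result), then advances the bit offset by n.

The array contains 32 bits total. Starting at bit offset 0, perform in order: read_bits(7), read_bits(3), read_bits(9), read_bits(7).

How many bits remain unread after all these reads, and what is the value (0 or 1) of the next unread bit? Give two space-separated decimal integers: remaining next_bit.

Read 1: bits[0:7] width=7 -> value=104 (bin 1101000); offset now 7 = byte 0 bit 7; 25 bits remain
Read 2: bits[7:10] width=3 -> value=4 (bin 100); offset now 10 = byte 1 bit 2; 22 bits remain
Read 3: bits[10:19] width=9 -> value=349 (bin 101011101); offset now 19 = byte 2 bit 3; 13 bits remain
Read 4: bits[19:26] width=7 -> value=71 (bin 1000111); offset now 26 = byte 3 bit 2; 6 bits remain

Answer: 6 0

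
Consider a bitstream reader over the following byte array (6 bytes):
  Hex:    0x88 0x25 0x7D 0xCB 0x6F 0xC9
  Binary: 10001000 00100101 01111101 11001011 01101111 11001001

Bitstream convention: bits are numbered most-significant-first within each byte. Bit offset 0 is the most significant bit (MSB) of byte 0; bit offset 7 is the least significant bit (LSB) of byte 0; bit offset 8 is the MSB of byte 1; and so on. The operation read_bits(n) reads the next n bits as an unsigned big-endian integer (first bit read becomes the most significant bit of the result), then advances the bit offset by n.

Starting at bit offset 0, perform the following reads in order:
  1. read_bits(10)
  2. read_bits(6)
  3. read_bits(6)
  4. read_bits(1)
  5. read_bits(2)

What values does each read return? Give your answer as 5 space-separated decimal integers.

Answer: 544 37 31 0 3

Derivation:
Read 1: bits[0:10] width=10 -> value=544 (bin 1000100000); offset now 10 = byte 1 bit 2; 38 bits remain
Read 2: bits[10:16] width=6 -> value=37 (bin 100101); offset now 16 = byte 2 bit 0; 32 bits remain
Read 3: bits[16:22] width=6 -> value=31 (bin 011111); offset now 22 = byte 2 bit 6; 26 bits remain
Read 4: bits[22:23] width=1 -> value=0 (bin 0); offset now 23 = byte 2 bit 7; 25 bits remain
Read 5: bits[23:25] width=2 -> value=3 (bin 11); offset now 25 = byte 3 bit 1; 23 bits remain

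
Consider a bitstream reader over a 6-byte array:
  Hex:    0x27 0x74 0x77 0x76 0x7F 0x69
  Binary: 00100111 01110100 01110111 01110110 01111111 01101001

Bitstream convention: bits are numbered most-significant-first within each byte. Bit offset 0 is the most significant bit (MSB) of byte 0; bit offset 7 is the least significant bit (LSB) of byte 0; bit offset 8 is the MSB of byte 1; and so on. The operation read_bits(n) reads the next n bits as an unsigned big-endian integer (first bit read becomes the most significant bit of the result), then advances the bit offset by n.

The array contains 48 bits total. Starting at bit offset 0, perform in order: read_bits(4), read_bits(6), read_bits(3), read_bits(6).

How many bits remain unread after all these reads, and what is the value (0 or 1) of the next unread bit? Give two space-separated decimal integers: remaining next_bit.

Read 1: bits[0:4] width=4 -> value=2 (bin 0010); offset now 4 = byte 0 bit 4; 44 bits remain
Read 2: bits[4:10] width=6 -> value=29 (bin 011101); offset now 10 = byte 1 bit 2; 38 bits remain
Read 3: bits[10:13] width=3 -> value=6 (bin 110); offset now 13 = byte 1 bit 5; 35 bits remain
Read 4: bits[13:19] width=6 -> value=35 (bin 100011); offset now 19 = byte 2 bit 3; 29 bits remain

Answer: 29 1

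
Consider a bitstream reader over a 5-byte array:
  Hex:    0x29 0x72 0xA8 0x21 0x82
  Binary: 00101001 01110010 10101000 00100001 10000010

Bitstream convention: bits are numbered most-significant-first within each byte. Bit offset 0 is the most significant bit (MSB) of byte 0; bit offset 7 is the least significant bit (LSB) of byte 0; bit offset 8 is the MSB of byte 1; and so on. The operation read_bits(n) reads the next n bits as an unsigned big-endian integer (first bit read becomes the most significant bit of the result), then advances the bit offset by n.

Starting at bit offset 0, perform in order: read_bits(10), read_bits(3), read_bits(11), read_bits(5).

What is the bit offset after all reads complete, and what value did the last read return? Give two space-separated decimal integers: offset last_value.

Answer: 29 4

Derivation:
Read 1: bits[0:10] width=10 -> value=165 (bin 0010100101); offset now 10 = byte 1 bit 2; 30 bits remain
Read 2: bits[10:13] width=3 -> value=6 (bin 110); offset now 13 = byte 1 bit 5; 27 bits remain
Read 3: bits[13:24] width=11 -> value=680 (bin 01010101000); offset now 24 = byte 3 bit 0; 16 bits remain
Read 4: bits[24:29] width=5 -> value=4 (bin 00100); offset now 29 = byte 3 bit 5; 11 bits remain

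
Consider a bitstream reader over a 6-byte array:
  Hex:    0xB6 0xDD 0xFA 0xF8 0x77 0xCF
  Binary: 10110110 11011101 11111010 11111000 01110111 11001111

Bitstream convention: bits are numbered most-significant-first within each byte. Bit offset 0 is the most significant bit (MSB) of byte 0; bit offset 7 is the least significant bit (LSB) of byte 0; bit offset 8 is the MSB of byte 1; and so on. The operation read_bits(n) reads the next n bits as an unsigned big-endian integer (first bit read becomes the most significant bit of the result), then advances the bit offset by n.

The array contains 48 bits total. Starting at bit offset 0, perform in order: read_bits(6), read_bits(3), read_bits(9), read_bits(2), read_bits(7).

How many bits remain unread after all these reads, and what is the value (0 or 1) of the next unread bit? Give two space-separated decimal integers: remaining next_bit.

Answer: 21 1

Derivation:
Read 1: bits[0:6] width=6 -> value=45 (bin 101101); offset now 6 = byte 0 bit 6; 42 bits remain
Read 2: bits[6:9] width=3 -> value=5 (bin 101); offset now 9 = byte 1 bit 1; 39 bits remain
Read 3: bits[9:18] width=9 -> value=375 (bin 101110111); offset now 18 = byte 2 bit 2; 30 bits remain
Read 4: bits[18:20] width=2 -> value=3 (bin 11); offset now 20 = byte 2 bit 4; 28 bits remain
Read 5: bits[20:27] width=7 -> value=87 (bin 1010111); offset now 27 = byte 3 bit 3; 21 bits remain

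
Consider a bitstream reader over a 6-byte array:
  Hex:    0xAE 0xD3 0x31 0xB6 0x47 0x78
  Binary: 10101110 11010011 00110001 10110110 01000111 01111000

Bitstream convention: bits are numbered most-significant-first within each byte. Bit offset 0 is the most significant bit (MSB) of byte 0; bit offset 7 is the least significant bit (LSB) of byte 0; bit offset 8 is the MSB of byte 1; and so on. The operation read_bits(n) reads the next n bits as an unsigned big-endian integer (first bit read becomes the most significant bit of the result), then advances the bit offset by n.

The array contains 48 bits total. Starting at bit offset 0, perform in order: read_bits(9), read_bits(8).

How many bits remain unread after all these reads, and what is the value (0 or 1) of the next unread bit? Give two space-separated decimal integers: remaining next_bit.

Answer: 31 0

Derivation:
Read 1: bits[0:9] width=9 -> value=349 (bin 101011101); offset now 9 = byte 1 bit 1; 39 bits remain
Read 2: bits[9:17] width=8 -> value=166 (bin 10100110); offset now 17 = byte 2 bit 1; 31 bits remain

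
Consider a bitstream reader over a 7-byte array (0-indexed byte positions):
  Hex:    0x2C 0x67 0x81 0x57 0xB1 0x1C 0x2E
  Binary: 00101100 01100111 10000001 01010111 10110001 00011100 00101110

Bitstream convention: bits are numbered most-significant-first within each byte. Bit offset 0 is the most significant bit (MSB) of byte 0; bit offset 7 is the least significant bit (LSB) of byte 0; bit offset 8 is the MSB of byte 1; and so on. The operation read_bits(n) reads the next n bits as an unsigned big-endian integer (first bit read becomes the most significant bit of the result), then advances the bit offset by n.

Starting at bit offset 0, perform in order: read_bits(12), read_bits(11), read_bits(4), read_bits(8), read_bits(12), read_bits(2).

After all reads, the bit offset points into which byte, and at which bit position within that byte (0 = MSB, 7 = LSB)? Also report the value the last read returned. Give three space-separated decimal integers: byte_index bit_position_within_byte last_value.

Answer: 6 1 0

Derivation:
Read 1: bits[0:12] width=12 -> value=710 (bin 001011000110); offset now 12 = byte 1 bit 4; 44 bits remain
Read 2: bits[12:23] width=11 -> value=960 (bin 01111000000); offset now 23 = byte 2 bit 7; 33 bits remain
Read 3: bits[23:27] width=4 -> value=10 (bin 1010); offset now 27 = byte 3 bit 3; 29 bits remain
Read 4: bits[27:35] width=8 -> value=189 (bin 10111101); offset now 35 = byte 4 bit 3; 21 bits remain
Read 5: bits[35:47] width=12 -> value=2190 (bin 100010001110); offset now 47 = byte 5 bit 7; 9 bits remain
Read 6: bits[47:49] width=2 -> value=0 (bin 00); offset now 49 = byte 6 bit 1; 7 bits remain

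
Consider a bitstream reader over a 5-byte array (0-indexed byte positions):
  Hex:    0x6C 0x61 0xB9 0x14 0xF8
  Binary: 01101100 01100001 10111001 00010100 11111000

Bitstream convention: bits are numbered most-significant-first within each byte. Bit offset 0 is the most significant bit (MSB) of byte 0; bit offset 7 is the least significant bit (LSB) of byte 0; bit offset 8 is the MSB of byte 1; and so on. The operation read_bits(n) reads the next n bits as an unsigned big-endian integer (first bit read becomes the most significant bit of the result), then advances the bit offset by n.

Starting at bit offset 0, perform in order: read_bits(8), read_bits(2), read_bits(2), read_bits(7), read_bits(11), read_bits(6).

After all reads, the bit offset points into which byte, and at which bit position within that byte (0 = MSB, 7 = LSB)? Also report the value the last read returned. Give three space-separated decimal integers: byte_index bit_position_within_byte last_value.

Answer: 4 4 15

Derivation:
Read 1: bits[0:8] width=8 -> value=108 (bin 01101100); offset now 8 = byte 1 bit 0; 32 bits remain
Read 2: bits[8:10] width=2 -> value=1 (bin 01); offset now 10 = byte 1 bit 2; 30 bits remain
Read 3: bits[10:12] width=2 -> value=2 (bin 10); offset now 12 = byte 1 bit 4; 28 bits remain
Read 4: bits[12:19] width=7 -> value=13 (bin 0001101); offset now 19 = byte 2 bit 3; 21 bits remain
Read 5: bits[19:30] width=11 -> value=1605 (bin 11001000101); offset now 30 = byte 3 bit 6; 10 bits remain
Read 6: bits[30:36] width=6 -> value=15 (bin 001111); offset now 36 = byte 4 bit 4; 4 bits remain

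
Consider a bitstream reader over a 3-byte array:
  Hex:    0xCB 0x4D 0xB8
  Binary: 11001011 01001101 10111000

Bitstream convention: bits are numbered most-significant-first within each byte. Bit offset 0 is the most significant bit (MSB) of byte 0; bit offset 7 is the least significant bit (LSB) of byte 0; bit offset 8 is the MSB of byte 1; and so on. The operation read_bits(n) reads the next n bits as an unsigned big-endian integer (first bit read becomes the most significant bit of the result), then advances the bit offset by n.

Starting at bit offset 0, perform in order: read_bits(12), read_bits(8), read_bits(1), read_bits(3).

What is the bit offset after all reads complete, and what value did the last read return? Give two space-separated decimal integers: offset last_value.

Read 1: bits[0:12] width=12 -> value=3252 (bin 110010110100); offset now 12 = byte 1 bit 4; 12 bits remain
Read 2: bits[12:20] width=8 -> value=219 (bin 11011011); offset now 20 = byte 2 bit 4; 4 bits remain
Read 3: bits[20:21] width=1 -> value=1 (bin 1); offset now 21 = byte 2 bit 5; 3 bits remain
Read 4: bits[21:24] width=3 -> value=0 (bin 000); offset now 24 = byte 3 bit 0; 0 bits remain

Answer: 24 0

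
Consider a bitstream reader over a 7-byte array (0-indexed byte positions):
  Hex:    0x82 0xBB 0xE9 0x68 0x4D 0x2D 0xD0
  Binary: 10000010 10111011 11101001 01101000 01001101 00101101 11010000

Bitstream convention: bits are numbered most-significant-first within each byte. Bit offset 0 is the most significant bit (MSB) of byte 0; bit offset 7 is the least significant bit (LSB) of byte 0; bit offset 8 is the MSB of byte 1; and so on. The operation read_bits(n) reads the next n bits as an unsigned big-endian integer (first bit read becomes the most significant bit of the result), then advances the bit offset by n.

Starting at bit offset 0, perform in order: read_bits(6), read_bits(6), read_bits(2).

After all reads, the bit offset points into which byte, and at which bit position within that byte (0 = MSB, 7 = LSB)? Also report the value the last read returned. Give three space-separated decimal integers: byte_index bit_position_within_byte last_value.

Read 1: bits[0:6] width=6 -> value=32 (bin 100000); offset now 6 = byte 0 bit 6; 50 bits remain
Read 2: bits[6:12] width=6 -> value=43 (bin 101011); offset now 12 = byte 1 bit 4; 44 bits remain
Read 3: bits[12:14] width=2 -> value=2 (bin 10); offset now 14 = byte 1 bit 6; 42 bits remain

Answer: 1 6 2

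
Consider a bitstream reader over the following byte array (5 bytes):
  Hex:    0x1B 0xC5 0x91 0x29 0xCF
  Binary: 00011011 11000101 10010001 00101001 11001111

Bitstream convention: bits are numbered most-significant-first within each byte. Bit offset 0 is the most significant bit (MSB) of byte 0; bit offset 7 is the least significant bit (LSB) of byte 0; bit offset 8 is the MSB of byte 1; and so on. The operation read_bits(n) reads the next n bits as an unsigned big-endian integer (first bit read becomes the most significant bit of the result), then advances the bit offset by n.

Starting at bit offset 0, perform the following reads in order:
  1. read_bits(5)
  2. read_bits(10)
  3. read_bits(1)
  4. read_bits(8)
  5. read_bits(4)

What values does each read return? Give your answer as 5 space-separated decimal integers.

Read 1: bits[0:5] width=5 -> value=3 (bin 00011); offset now 5 = byte 0 bit 5; 35 bits remain
Read 2: bits[5:15] width=10 -> value=482 (bin 0111100010); offset now 15 = byte 1 bit 7; 25 bits remain
Read 3: bits[15:16] width=1 -> value=1 (bin 1); offset now 16 = byte 2 bit 0; 24 bits remain
Read 4: bits[16:24] width=8 -> value=145 (bin 10010001); offset now 24 = byte 3 bit 0; 16 bits remain
Read 5: bits[24:28] width=4 -> value=2 (bin 0010); offset now 28 = byte 3 bit 4; 12 bits remain

Answer: 3 482 1 145 2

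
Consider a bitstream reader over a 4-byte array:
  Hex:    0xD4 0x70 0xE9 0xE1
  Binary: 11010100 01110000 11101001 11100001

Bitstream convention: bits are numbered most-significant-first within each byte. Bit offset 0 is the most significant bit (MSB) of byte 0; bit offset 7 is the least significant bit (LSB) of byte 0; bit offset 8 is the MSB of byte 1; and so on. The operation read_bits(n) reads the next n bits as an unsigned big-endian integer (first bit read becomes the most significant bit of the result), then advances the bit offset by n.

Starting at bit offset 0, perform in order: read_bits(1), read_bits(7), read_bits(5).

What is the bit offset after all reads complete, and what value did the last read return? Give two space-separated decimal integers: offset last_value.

Read 1: bits[0:1] width=1 -> value=1 (bin 1); offset now 1 = byte 0 bit 1; 31 bits remain
Read 2: bits[1:8] width=7 -> value=84 (bin 1010100); offset now 8 = byte 1 bit 0; 24 bits remain
Read 3: bits[8:13] width=5 -> value=14 (bin 01110); offset now 13 = byte 1 bit 5; 19 bits remain

Answer: 13 14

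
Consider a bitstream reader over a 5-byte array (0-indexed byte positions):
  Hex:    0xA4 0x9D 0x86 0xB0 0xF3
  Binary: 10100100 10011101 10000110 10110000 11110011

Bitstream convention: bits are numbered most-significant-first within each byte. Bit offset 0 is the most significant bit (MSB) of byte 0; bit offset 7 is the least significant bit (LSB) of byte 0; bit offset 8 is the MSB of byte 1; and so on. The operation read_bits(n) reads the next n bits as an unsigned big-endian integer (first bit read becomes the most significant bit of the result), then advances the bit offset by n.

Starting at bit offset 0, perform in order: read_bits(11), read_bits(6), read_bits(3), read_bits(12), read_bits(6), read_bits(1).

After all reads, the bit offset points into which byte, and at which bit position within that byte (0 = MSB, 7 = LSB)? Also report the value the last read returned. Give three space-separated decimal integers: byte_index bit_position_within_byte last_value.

Answer: 4 7 1

Derivation:
Read 1: bits[0:11] width=11 -> value=1316 (bin 10100100100); offset now 11 = byte 1 bit 3; 29 bits remain
Read 2: bits[11:17] width=6 -> value=59 (bin 111011); offset now 17 = byte 2 bit 1; 23 bits remain
Read 3: bits[17:20] width=3 -> value=0 (bin 000); offset now 20 = byte 2 bit 4; 20 bits remain
Read 4: bits[20:32] width=12 -> value=1712 (bin 011010110000); offset now 32 = byte 4 bit 0; 8 bits remain
Read 5: bits[32:38] width=6 -> value=60 (bin 111100); offset now 38 = byte 4 bit 6; 2 bits remain
Read 6: bits[38:39] width=1 -> value=1 (bin 1); offset now 39 = byte 4 bit 7; 1 bits remain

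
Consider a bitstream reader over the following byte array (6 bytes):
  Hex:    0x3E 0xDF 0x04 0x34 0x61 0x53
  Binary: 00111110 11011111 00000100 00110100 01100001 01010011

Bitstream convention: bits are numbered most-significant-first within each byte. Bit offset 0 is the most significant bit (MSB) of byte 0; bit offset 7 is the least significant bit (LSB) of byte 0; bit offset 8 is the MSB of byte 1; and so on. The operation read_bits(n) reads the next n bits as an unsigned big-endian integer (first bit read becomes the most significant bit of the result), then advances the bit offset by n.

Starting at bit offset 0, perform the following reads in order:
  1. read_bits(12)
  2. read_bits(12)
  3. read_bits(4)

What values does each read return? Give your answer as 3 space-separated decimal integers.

Answer: 1005 3844 3

Derivation:
Read 1: bits[0:12] width=12 -> value=1005 (bin 001111101101); offset now 12 = byte 1 bit 4; 36 bits remain
Read 2: bits[12:24] width=12 -> value=3844 (bin 111100000100); offset now 24 = byte 3 bit 0; 24 bits remain
Read 3: bits[24:28] width=4 -> value=3 (bin 0011); offset now 28 = byte 3 bit 4; 20 bits remain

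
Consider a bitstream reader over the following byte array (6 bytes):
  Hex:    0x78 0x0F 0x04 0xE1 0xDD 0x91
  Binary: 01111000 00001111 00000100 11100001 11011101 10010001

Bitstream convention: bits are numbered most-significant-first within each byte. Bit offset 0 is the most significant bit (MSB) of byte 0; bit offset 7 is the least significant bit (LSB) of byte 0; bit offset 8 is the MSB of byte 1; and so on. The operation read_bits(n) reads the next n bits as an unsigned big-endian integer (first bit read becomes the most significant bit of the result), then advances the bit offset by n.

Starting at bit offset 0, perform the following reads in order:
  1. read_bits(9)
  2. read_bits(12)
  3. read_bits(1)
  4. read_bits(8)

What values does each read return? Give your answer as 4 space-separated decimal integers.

Read 1: bits[0:9] width=9 -> value=240 (bin 011110000); offset now 9 = byte 1 bit 1; 39 bits remain
Read 2: bits[9:21] width=12 -> value=480 (bin 000111100000); offset now 21 = byte 2 bit 5; 27 bits remain
Read 3: bits[21:22] width=1 -> value=1 (bin 1); offset now 22 = byte 2 bit 6; 26 bits remain
Read 4: bits[22:30] width=8 -> value=56 (bin 00111000); offset now 30 = byte 3 bit 6; 18 bits remain

Answer: 240 480 1 56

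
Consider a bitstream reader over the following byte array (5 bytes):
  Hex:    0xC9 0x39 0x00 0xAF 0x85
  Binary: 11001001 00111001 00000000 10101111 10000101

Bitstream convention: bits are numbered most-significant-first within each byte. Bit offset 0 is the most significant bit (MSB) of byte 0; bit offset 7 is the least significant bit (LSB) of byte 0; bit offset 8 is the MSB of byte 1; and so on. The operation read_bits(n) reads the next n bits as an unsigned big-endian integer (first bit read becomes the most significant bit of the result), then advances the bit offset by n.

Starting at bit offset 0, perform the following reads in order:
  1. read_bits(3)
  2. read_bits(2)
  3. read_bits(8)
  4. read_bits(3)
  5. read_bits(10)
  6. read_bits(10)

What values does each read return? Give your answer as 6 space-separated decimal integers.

Answer: 6 1 39 1 2 760

Derivation:
Read 1: bits[0:3] width=3 -> value=6 (bin 110); offset now 3 = byte 0 bit 3; 37 bits remain
Read 2: bits[3:5] width=2 -> value=1 (bin 01); offset now 5 = byte 0 bit 5; 35 bits remain
Read 3: bits[5:13] width=8 -> value=39 (bin 00100111); offset now 13 = byte 1 bit 5; 27 bits remain
Read 4: bits[13:16] width=3 -> value=1 (bin 001); offset now 16 = byte 2 bit 0; 24 bits remain
Read 5: bits[16:26] width=10 -> value=2 (bin 0000000010); offset now 26 = byte 3 bit 2; 14 bits remain
Read 6: bits[26:36] width=10 -> value=760 (bin 1011111000); offset now 36 = byte 4 bit 4; 4 bits remain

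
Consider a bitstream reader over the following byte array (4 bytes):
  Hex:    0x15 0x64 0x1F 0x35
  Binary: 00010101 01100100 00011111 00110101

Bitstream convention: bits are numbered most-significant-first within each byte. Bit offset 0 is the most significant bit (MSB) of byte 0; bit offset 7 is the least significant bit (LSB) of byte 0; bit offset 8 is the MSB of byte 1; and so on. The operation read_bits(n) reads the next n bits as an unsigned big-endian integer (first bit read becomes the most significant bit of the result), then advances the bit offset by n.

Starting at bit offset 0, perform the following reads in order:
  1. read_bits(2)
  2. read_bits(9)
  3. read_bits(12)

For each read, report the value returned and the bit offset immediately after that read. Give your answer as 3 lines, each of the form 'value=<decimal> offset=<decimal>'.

Read 1: bits[0:2] width=2 -> value=0 (bin 00); offset now 2 = byte 0 bit 2; 30 bits remain
Read 2: bits[2:11] width=9 -> value=171 (bin 010101011); offset now 11 = byte 1 bit 3; 21 bits remain
Read 3: bits[11:23] width=12 -> value=527 (bin 001000001111); offset now 23 = byte 2 bit 7; 9 bits remain

Answer: value=0 offset=2
value=171 offset=11
value=527 offset=23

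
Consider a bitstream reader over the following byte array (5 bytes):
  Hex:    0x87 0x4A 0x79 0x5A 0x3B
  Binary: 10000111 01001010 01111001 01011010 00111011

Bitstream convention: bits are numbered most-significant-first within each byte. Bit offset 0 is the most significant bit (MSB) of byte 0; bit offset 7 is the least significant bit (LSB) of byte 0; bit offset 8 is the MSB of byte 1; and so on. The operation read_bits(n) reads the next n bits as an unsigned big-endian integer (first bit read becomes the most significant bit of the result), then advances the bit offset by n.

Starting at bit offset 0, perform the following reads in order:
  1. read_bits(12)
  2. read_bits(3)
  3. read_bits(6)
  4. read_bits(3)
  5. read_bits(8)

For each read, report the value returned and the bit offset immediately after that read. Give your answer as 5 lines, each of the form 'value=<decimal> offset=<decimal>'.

Answer: value=2164 offset=12
value=5 offset=15
value=15 offset=21
value=1 offset=24
value=90 offset=32

Derivation:
Read 1: bits[0:12] width=12 -> value=2164 (bin 100001110100); offset now 12 = byte 1 bit 4; 28 bits remain
Read 2: bits[12:15] width=3 -> value=5 (bin 101); offset now 15 = byte 1 bit 7; 25 bits remain
Read 3: bits[15:21] width=6 -> value=15 (bin 001111); offset now 21 = byte 2 bit 5; 19 bits remain
Read 4: bits[21:24] width=3 -> value=1 (bin 001); offset now 24 = byte 3 bit 0; 16 bits remain
Read 5: bits[24:32] width=8 -> value=90 (bin 01011010); offset now 32 = byte 4 bit 0; 8 bits remain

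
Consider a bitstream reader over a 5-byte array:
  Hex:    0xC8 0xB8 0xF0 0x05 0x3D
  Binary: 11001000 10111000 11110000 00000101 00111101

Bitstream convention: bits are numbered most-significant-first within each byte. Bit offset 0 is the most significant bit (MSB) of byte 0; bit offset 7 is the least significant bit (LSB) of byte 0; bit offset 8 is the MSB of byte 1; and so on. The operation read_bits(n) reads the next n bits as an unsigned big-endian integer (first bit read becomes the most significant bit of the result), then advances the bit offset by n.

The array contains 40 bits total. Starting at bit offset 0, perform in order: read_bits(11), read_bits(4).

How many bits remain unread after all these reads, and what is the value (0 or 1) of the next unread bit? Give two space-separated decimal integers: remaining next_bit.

Read 1: bits[0:11] width=11 -> value=1605 (bin 11001000101); offset now 11 = byte 1 bit 3; 29 bits remain
Read 2: bits[11:15] width=4 -> value=12 (bin 1100); offset now 15 = byte 1 bit 7; 25 bits remain

Answer: 25 0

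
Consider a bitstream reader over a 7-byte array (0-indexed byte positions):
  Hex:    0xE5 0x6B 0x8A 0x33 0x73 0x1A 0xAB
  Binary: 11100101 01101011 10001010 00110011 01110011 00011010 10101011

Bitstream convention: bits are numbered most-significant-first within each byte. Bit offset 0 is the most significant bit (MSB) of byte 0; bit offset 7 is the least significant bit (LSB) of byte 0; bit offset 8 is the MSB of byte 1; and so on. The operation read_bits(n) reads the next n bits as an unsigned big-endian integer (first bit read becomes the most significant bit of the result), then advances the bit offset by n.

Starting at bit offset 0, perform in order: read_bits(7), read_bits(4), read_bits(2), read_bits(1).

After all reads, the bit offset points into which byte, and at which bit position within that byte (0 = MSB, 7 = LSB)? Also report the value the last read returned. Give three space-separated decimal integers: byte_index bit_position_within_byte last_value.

Read 1: bits[0:7] width=7 -> value=114 (bin 1110010); offset now 7 = byte 0 bit 7; 49 bits remain
Read 2: bits[7:11] width=4 -> value=11 (bin 1011); offset now 11 = byte 1 bit 3; 45 bits remain
Read 3: bits[11:13] width=2 -> value=1 (bin 01); offset now 13 = byte 1 bit 5; 43 bits remain
Read 4: bits[13:14] width=1 -> value=0 (bin 0); offset now 14 = byte 1 bit 6; 42 bits remain

Answer: 1 6 0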